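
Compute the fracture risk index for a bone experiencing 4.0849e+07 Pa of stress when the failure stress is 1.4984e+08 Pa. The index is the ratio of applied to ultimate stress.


FRI = applied / ultimate
FRI = 4.0849e+07 / 1.4984e+08
FRI = 0.2726


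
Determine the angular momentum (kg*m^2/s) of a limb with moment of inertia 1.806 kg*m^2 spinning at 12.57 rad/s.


L = I * omega
L = 1.806 * 12.57
L = 22.7014


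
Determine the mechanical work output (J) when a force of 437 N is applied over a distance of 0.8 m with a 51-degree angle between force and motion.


W = F * d * cos(theta)
theta = 51 deg = 0.8901 rad
cos(theta) = 0.6293
W = 437 * 0.8 * 0.6293
W = 220.0104


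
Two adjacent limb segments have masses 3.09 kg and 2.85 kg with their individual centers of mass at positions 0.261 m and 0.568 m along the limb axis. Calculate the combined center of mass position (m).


COM = (m1*x1 + m2*x2) / (m1 + m2)
COM = (3.09*0.261 + 2.85*0.568) / (3.09 + 2.85)
Numerator = 2.4253
Denominator = 5.9400
COM = 0.4083


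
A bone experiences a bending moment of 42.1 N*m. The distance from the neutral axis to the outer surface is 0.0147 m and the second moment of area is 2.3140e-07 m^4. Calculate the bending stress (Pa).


sigma = M * c / I
sigma = 42.1 * 0.0147 / 2.3140e-07
M * c = 0.6189
sigma = 2.6745e+06


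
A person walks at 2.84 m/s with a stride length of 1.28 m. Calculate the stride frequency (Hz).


f = v / stride_length
f = 2.84 / 1.28
f = 2.2188


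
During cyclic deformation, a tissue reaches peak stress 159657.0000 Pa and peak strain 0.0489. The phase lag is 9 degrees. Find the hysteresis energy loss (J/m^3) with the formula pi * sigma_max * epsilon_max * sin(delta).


E_loss = pi * sigma_max * epsilon_max * sin(delta)
delta = 9 deg = 0.1571 rad
sin(delta) = 0.1564
E_loss = pi * 159657.0000 * 0.0489 * 0.1564
E_loss = 3836.8881


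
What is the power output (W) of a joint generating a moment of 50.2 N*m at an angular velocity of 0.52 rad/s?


P = M * omega
P = 50.2 * 0.52
P = 26.1040


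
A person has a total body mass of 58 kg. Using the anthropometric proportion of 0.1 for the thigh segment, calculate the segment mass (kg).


m_segment = body_mass * fraction
m_segment = 58 * 0.1
m_segment = 5.8000


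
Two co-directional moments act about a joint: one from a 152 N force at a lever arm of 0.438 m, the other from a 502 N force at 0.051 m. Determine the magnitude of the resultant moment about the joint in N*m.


M = F1 * d1 + F2 * d2
M = 152 * 0.438 + 502 * 0.051
M = 66.5760 + 25.6020
M = 92.1780


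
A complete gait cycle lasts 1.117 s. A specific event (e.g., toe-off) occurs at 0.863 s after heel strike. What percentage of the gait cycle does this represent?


pct = (event_time / cycle_time) * 100
pct = (0.863 / 1.117) * 100
ratio = 0.7726
pct = 77.2605


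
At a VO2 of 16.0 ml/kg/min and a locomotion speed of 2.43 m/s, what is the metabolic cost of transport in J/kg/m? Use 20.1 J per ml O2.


Power per kg = VO2 * 20.1 / 60
Power per kg = 16.0 * 20.1 / 60 = 5.3600 W/kg
Cost = power_per_kg / speed
Cost = 5.3600 / 2.43
Cost = 2.2058


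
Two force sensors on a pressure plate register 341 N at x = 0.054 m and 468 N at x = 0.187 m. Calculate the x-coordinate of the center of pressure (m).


COP_x = (F1*x1 + F2*x2) / (F1 + F2)
COP_x = (341*0.054 + 468*0.187) / (341 + 468)
Numerator = 105.9300
Denominator = 809
COP_x = 0.1309


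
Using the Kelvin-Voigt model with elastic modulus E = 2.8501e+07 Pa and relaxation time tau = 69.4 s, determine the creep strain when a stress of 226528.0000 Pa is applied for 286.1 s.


epsilon(t) = (sigma/E) * (1 - exp(-t/tau))
sigma/E = 226528.0000 / 2.8501e+07 = 0.0079
exp(-t/tau) = exp(-286.1 / 69.4) = 0.0162
epsilon = 0.0079 * (1 - 0.0162)
epsilon = 0.0078


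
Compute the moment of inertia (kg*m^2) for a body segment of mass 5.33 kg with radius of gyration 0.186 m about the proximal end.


I = m * k^2
I = 5.33 * 0.186^2
k^2 = 0.0346
I = 0.1844


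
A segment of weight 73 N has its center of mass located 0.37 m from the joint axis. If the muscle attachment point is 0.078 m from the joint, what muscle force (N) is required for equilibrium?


F_muscle = W * d_load / d_muscle
F_muscle = 73 * 0.37 / 0.078
Numerator = 27.0100
F_muscle = 346.2821


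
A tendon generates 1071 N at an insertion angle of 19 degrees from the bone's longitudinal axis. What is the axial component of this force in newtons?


F_eff = F_tendon * cos(theta)
theta = 19 deg = 0.3316 rad
cos(theta) = 0.9455
F_eff = 1071 * 0.9455
F_eff = 1012.6504


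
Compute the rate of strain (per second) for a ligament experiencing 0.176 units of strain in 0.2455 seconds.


strain_rate = delta_strain / delta_t
strain_rate = 0.176 / 0.2455
strain_rate = 0.7169


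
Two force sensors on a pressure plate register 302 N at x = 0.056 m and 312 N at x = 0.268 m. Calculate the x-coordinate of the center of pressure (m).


COP_x = (F1*x1 + F2*x2) / (F1 + F2)
COP_x = (302*0.056 + 312*0.268) / (302 + 312)
Numerator = 100.5280
Denominator = 614
COP_x = 0.1637


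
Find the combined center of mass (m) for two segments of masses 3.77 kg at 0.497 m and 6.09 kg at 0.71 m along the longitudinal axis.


COM = (m1*x1 + m2*x2) / (m1 + m2)
COM = (3.77*0.497 + 6.09*0.71) / (3.77 + 6.09)
Numerator = 6.1976
Denominator = 9.8600
COM = 0.6286


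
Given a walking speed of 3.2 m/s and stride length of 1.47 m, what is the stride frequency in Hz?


f = v / stride_length
f = 3.2 / 1.47
f = 2.1769


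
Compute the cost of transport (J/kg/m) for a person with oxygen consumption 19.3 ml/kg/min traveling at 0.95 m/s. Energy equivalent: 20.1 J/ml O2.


Power per kg = VO2 * 20.1 / 60
Power per kg = 19.3 * 20.1 / 60 = 6.4655 W/kg
Cost = power_per_kg / speed
Cost = 6.4655 / 0.95
Cost = 6.8058


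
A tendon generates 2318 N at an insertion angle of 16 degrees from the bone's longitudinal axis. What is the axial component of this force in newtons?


F_eff = F_tendon * cos(theta)
theta = 16 deg = 0.2793 rad
cos(theta) = 0.9613
F_eff = 2318 * 0.9613
F_eff = 2228.2046


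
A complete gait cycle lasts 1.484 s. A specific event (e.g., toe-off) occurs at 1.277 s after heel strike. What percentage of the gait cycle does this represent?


pct = (event_time / cycle_time) * 100
pct = (1.277 / 1.484) * 100
ratio = 0.8605
pct = 86.0512


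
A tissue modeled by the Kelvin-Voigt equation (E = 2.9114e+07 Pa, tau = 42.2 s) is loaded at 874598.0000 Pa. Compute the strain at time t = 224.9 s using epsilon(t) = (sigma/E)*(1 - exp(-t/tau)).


epsilon(t) = (sigma/E) * (1 - exp(-t/tau))
sigma/E = 874598.0000 / 2.9114e+07 = 0.0300
exp(-t/tau) = exp(-224.9 / 42.2) = 0.0048
epsilon = 0.0300 * (1 - 0.0048)
epsilon = 0.0299


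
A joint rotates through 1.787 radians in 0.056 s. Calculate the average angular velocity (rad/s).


omega = delta_theta / delta_t
omega = 1.787 / 0.056
omega = 31.9107


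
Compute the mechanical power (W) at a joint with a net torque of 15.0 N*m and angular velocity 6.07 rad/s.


P = M * omega
P = 15.0 * 6.07
P = 91.0500


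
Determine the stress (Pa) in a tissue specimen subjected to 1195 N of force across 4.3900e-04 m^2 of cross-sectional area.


stress = F / A
stress = 1195 / 4.3900e-04
stress = 2.7221e+06


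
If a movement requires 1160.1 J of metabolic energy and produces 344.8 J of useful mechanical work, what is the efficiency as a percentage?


eta = (W_mech / E_meta) * 100
eta = (344.8 / 1160.1) * 100
ratio = 0.2972
eta = 29.7216


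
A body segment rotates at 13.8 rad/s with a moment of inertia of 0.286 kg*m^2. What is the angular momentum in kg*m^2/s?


L = I * omega
L = 0.286 * 13.8
L = 3.9468


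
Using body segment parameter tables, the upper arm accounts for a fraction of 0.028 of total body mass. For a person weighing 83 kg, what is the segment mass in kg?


m_segment = body_mass * fraction
m_segment = 83 * 0.028
m_segment = 2.3240


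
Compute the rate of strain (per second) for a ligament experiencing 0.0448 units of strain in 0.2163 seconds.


strain_rate = delta_strain / delta_t
strain_rate = 0.0448 / 0.2163
strain_rate = 0.2071


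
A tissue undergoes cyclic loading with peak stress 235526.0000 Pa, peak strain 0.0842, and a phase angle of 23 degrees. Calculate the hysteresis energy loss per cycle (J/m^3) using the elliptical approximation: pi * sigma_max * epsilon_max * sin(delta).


E_loss = pi * sigma_max * epsilon_max * sin(delta)
delta = 23 deg = 0.4014 rad
sin(delta) = 0.3907
E_loss = pi * 235526.0000 * 0.0842 * 0.3907
E_loss = 24343.2653


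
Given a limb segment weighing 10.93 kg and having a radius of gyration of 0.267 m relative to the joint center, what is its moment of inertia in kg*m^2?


I = m * k^2
I = 10.93 * 0.267^2
k^2 = 0.0713
I = 0.7792


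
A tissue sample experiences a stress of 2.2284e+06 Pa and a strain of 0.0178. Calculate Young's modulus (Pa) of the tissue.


E = stress / strain
E = 2.2284e+06 / 0.0178
E = 1.2519e+08


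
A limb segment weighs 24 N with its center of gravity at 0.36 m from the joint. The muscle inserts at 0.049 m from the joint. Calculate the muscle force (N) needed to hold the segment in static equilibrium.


F_muscle = W * d_load / d_muscle
F_muscle = 24 * 0.36 / 0.049
Numerator = 8.6400
F_muscle = 176.3265


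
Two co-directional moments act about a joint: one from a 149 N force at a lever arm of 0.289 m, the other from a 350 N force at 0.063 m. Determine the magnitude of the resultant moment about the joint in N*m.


M = F1 * d1 + F2 * d2
M = 149 * 0.289 + 350 * 0.063
M = 43.0610 + 22.0500
M = 65.1110


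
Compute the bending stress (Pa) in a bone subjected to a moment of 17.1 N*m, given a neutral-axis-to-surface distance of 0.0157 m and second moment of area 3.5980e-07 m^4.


sigma = M * c / I
sigma = 17.1 * 0.0157 / 3.5980e-07
M * c = 0.2685
sigma = 746164.5359


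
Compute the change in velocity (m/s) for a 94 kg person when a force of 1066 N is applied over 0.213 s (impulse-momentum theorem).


J = F * dt = 1066 * 0.213 = 227.0580 N*s
delta_v = J / m
delta_v = 227.0580 / 94
delta_v = 2.4155


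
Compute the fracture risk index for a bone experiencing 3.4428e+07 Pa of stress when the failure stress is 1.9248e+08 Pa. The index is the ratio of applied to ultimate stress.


FRI = applied / ultimate
FRI = 3.4428e+07 / 1.9248e+08
FRI = 0.1789


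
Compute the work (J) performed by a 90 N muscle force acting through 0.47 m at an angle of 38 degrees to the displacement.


W = F * d * cos(theta)
theta = 38 deg = 0.6632 rad
cos(theta) = 0.7880
W = 90 * 0.47 * 0.7880
W = 33.3329


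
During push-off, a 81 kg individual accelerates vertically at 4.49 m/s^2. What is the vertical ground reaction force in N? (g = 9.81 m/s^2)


GRF = m * (g + a)
GRF = 81 * (9.81 + 4.49)
GRF = 81 * 14.3000
GRF = 1158.3000


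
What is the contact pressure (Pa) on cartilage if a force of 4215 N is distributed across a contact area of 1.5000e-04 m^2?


P = F / A
P = 4215 / 1.5000e-04
P = 2.8100e+07


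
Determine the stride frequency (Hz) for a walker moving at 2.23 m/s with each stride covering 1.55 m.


f = v / stride_length
f = 2.23 / 1.55
f = 1.4387


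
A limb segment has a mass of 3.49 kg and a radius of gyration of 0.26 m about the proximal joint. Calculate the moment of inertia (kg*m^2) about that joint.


I = m * k^2
I = 3.49 * 0.26^2
k^2 = 0.0676
I = 0.2359


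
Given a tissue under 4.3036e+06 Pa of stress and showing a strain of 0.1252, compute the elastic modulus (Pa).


E = stress / strain
E = 4.3036e+06 / 0.1252
E = 3.4374e+07


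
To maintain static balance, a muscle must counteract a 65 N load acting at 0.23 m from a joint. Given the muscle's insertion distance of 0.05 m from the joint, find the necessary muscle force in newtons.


F_muscle = W * d_load / d_muscle
F_muscle = 65 * 0.23 / 0.05
Numerator = 14.9500
F_muscle = 299.0000


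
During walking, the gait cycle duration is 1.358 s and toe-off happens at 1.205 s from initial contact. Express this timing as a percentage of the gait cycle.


pct = (event_time / cycle_time) * 100
pct = (1.205 / 1.358) * 100
ratio = 0.8873
pct = 88.7334


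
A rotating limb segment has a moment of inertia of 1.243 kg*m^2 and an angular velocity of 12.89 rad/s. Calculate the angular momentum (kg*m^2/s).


L = I * omega
L = 1.243 * 12.89
L = 16.0223


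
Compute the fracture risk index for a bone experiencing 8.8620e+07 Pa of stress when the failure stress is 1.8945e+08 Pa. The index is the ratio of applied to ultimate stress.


FRI = applied / ultimate
FRI = 8.8620e+07 / 1.8945e+08
FRI = 0.4678


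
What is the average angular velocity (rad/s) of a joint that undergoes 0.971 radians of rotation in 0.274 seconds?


omega = delta_theta / delta_t
omega = 0.971 / 0.274
omega = 3.5438


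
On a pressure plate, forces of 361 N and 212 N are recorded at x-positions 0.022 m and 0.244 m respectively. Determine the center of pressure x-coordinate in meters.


COP_x = (F1*x1 + F2*x2) / (F1 + F2)
COP_x = (361*0.022 + 212*0.244) / (361 + 212)
Numerator = 59.6700
Denominator = 573
COP_x = 0.1041


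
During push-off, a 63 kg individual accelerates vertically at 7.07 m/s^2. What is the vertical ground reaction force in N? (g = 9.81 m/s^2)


GRF = m * (g + a)
GRF = 63 * (9.81 + 7.07)
GRF = 63 * 16.8800
GRF = 1063.4400


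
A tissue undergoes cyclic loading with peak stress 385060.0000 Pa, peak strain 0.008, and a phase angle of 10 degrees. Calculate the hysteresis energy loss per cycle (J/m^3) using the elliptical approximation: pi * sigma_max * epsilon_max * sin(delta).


E_loss = pi * sigma_max * epsilon_max * sin(delta)
delta = 10 deg = 0.1745 rad
sin(delta) = 0.1736
E_loss = pi * 385060.0000 * 0.008 * 0.1736
E_loss = 1680.4999


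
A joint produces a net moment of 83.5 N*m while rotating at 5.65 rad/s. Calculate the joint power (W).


P = M * omega
P = 83.5 * 5.65
P = 471.7750


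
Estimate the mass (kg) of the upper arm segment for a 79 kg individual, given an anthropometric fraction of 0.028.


m_segment = body_mass * fraction
m_segment = 79 * 0.028
m_segment = 2.2120


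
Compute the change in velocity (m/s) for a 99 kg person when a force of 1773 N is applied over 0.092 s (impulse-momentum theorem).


J = F * dt = 1773 * 0.092 = 163.1160 N*s
delta_v = J / m
delta_v = 163.1160 / 99
delta_v = 1.6476


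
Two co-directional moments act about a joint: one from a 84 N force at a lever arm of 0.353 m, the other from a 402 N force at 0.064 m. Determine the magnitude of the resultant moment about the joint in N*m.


M = F1 * d1 + F2 * d2
M = 84 * 0.353 + 402 * 0.064
M = 29.6520 + 25.7280
M = 55.3800


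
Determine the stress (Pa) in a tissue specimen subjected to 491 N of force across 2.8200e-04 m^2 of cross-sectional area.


stress = F / A
stress = 491 / 2.8200e-04
stress = 1.7411e+06


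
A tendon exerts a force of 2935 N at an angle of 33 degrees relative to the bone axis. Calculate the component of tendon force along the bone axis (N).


F_eff = F_tendon * cos(theta)
theta = 33 deg = 0.5760 rad
cos(theta) = 0.8387
F_eff = 2935 * 0.8387
F_eff = 2461.4981


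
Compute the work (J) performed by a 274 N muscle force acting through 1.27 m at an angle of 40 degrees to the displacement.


W = F * d * cos(theta)
theta = 40 deg = 0.6981 rad
cos(theta) = 0.7660
W = 274 * 1.27 * 0.7660
W = 266.5681


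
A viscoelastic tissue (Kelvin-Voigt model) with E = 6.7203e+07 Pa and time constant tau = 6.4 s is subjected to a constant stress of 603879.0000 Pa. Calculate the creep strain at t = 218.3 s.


epsilon(t) = (sigma/E) * (1 - exp(-t/tau))
sigma/E = 603879.0000 / 6.7203e+07 = 0.0090
exp(-t/tau) = exp(-218.3 / 6.4) = 1.5363e-15
epsilon = 0.0090 * (1 - 1.5363e-15)
epsilon = 0.0090


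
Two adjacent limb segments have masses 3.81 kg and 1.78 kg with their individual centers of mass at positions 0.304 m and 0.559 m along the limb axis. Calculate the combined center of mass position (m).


COM = (m1*x1 + m2*x2) / (m1 + m2)
COM = (3.81*0.304 + 1.78*0.559) / (3.81 + 1.78)
Numerator = 2.1533
Denominator = 5.5900
COM = 0.3852


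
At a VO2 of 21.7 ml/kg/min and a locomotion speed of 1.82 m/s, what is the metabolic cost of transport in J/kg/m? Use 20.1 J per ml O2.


Power per kg = VO2 * 20.1 / 60
Power per kg = 21.7 * 20.1 / 60 = 7.2695 W/kg
Cost = power_per_kg / speed
Cost = 7.2695 / 1.82
Cost = 3.9942


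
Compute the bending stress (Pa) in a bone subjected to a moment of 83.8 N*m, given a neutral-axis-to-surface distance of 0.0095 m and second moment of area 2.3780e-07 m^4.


sigma = M * c / I
sigma = 83.8 * 0.0095 / 2.3780e-07
M * c = 0.7961
sigma = 3.3478e+06


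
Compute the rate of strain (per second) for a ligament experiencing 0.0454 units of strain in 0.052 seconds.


strain_rate = delta_strain / delta_t
strain_rate = 0.0454 / 0.052
strain_rate = 0.8731


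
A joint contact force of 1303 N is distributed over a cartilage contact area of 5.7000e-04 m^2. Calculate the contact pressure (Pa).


P = F / A
P = 1303 / 5.7000e-04
P = 2.2860e+06


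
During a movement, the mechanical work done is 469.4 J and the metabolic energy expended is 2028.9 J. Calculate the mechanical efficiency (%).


eta = (W_mech / E_meta) * 100
eta = (469.4 / 2028.9) * 100
ratio = 0.2314
eta = 23.1357


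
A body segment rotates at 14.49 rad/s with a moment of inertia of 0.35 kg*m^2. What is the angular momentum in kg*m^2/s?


L = I * omega
L = 0.35 * 14.49
L = 5.0715


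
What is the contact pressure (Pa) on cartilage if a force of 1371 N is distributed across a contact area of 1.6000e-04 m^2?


P = F / A
P = 1371 / 1.6000e-04
P = 8.5688e+06


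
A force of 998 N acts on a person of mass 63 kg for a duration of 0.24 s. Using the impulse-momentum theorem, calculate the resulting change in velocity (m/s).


J = F * dt = 998 * 0.24 = 239.5200 N*s
delta_v = J / m
delta_v = 239.5200 / 63
delta_v = 3.8019


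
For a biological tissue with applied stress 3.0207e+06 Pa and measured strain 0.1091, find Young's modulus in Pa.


E = stress / strain
E = 3.0207e+06 / 0.1091
E = 2.7687e+07


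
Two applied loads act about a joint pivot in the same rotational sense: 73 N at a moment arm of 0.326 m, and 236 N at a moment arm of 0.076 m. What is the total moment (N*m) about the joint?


M = F1 * d1 + F2 * d2
M = 73 * 0.326 + 236 * 0.076
M = 23.7980 + 17.9360
M = 41.7340


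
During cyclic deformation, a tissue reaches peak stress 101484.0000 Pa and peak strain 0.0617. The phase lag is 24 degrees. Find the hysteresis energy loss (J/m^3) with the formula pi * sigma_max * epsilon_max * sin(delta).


E_loss = pi * sigma_max * epsilon_max * sin(delta)
delta = 24 deg = 0.4189 rad
sin(delta) = 0.4067
E_loss = pi * 101484.0000 * 0.0617 * 0.4067
E_loss = 8001.0303


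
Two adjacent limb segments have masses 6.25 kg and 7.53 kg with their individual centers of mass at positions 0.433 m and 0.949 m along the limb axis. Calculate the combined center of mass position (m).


COM = (m1*x1 + m2*x2) / (m1 + m2)
COM = (6.25*0.433 + 7.53*0.949) / (6.25 + 7.53)
Numerator = 9.8522
Denominator = 13.7800
COM = 0.7150


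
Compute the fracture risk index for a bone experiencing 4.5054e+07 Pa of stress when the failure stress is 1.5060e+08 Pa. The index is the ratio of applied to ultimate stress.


FRI = applied / ultimate
FRI = 4.5054e+07 / 1.5060e+08
FRI = 0.2992


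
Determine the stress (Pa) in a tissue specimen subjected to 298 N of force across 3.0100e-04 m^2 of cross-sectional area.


stress = F / A
stress = 298 / 3.0100e-04
stress = 990033.2226


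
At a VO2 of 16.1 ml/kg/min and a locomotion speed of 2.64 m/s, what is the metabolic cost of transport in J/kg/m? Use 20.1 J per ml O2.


Power per kg = VO2 * 20.1 / 60
Power per kg = 16.1 * 20.1 / 60 = 5.3935 W/kg
Cost = power_per_kg / speed
Cost = 5.3935 / 2.64
Cost = 2.0430


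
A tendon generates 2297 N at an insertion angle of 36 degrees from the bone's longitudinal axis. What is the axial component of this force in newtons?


F_eff = F_tendon * cos(theta)
theta = 36 deg = 0.6283 rad
cos(theta) = 0.8090
F_eff = 2297 * 0.8090
F_eff = 1858.3120


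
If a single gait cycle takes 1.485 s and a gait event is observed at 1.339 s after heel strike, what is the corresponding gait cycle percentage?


pct = (event_time / cycle_time) * 100
pct = (1.339 / 1.485) * 100
ratio = 0.9017
pct = 90.1684


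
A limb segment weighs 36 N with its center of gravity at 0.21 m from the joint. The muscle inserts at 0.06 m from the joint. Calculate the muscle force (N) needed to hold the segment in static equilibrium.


F_muscle = W * d_load / d_muscle
F_muscle = 36 * 0.21 / 0.06
Numerator = 7.5600
F_muscle = 126.0000


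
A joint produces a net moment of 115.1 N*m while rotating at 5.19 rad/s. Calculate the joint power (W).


P = M * omega
P = 115.1 * 5.19
P = 597.3690


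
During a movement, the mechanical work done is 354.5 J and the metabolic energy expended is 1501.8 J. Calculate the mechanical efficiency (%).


eta = (W_mech / E_meta) * 100
eta = (354.5 / 1501.8) * 100
ratio = 0.2361
eta = 23.6050


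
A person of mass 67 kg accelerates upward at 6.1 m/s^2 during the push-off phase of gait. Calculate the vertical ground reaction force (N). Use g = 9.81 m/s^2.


GRF = m * (g + a)
GRF = 67 * (9.81 + 6.1)
GRF = 67 * 15.9100
GRF = 1065.9700


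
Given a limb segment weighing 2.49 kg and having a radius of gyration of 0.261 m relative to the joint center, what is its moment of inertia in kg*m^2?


I = m * k^2
I = 2.49 * 0.261^2
k^2 = 0.0681
I = 0.1696


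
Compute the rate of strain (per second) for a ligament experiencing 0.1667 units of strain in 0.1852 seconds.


strain_rate = delta_strain / delta_t
strain_rate = 0.1667 / 0.1852
strain_rate = 0.9001


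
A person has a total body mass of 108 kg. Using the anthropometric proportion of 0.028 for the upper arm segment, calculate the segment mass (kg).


m_segment = body_mass * fraction
m_segment = 108 * 0.028
m_segment = 3.0240


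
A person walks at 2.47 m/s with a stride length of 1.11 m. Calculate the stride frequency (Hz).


f = v / stride_length
f = 2.47 / 1.11
f = 2.2252


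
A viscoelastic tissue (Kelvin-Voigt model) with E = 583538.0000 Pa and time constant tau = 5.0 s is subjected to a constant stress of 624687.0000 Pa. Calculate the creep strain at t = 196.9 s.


epsilon(t) = (sigma/E) * (1 - exp(-t/tau))
sigma/E = 624687.0000 / 583538.0000 = 1.0705
exp(-t/tau) = exp(-196.9 / 5.0) = 7.8974e-18
epsilon = 1.0705 * (1 - 7.8974e-18)
epsilon = 1.0705


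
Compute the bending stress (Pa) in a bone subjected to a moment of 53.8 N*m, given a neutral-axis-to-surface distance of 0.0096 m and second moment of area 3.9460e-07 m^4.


sigma = M * c / I
sigma = 53.8 * 0.0096 / 3.9460e-07
M * c = 0.5165
sigma = 1.3089e+06


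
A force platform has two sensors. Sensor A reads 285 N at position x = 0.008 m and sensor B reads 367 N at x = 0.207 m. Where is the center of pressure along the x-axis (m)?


COP_x = (F1*x1 + F2*x2) / (F1 + F2)
COP_x = (285*0.008 + 367*0.207) / (285 + 367)
Numerator = 78.2490
Denominator = 652
COP_x = 0.1200


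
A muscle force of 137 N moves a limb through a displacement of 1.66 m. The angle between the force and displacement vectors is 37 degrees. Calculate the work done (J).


W = F * d * cos(theta)
theta = 37 deg = 0.6458 rad
cos(theta) = 0.7986
W = 137 * 1.66 * 0.7986
W = 181.6257


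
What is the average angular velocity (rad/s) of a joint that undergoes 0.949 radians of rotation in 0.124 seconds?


omega = delta_theta / delta_t
omega = 0.949 / 0.124
omega = 7.6532


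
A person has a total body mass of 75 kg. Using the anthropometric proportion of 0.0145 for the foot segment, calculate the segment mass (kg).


m_segment = body_mass * fraction
m_segment = 75 * 0.0145
m_segment = 1.0875


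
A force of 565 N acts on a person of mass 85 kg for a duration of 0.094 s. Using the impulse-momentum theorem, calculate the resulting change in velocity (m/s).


J = F * dt = 565 * 0.094 = 53.1100 N*s
delta_v = J / m
delta_v = 53.1100 / 85
delta_v = 0.6248


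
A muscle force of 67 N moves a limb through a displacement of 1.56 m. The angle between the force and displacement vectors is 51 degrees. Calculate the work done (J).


W = F * d * cos(theta)
theta = 51 deg = 0.8901 rad
cos(theta) = 0.6293
W = 67 * 1.56 * 0.6293
W = 65.7766


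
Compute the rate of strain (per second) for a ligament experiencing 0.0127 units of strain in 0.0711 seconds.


strain_rate = delta_strain / delta_t
strain_rate = 0.0127 / 0.0711
strain_rate = 0.1786


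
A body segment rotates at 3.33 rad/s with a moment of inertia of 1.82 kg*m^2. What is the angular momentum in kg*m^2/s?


L = I * omega
L = 1.82 * 3.33
L = 6.0606


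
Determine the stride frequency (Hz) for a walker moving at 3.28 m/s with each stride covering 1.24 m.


f = v / stride_length
f = 3.28 / 1.24
f = 2.6452


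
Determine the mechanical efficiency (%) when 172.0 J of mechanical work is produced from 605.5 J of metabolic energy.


eta = (W_mech / E_meta) * 100
eta = (172.0 / 605.5) * 100
ratio = 0.2841
eta = 28.4063


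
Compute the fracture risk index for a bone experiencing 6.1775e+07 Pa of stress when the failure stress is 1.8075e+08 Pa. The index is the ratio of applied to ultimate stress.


FRI = applied / ultimate
FRI = 6.1775e+07 / 1.8075e+08
FRI = 0.3418


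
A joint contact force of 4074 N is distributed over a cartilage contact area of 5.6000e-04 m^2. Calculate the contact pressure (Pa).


P = F / A
P = 4074 / 5.6000e-04
P = 7.2750e+06


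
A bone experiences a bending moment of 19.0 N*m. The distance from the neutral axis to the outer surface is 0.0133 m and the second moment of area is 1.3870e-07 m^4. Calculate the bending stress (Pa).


sigma = M * c / I
sigma = 19.0 * 0.0133 / 1.3870e-07
M * c = 0.2527
sigma = 1.8219e+06


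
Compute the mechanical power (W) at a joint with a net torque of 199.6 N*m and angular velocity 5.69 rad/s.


P = M * omega
P = 199.6 * 5.69
P = 1135.7240


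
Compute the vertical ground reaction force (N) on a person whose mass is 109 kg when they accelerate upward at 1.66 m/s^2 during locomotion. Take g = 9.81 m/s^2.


GRF = m * (g + a)
GRF = 109 * (9.81 + 1.66)
GRF = 109 * 11.4700
GRF = 1250.2300


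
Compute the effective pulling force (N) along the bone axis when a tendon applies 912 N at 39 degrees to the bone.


F_eff = F_tendon * cos(theta)
theta = 39 deg = 0.6807 rad
cos(theta) = 0.7771
F_eff = 912 * 0.7771
F_eff = 708.7571


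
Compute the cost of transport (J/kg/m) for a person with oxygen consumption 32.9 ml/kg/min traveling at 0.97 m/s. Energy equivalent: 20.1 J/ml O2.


Power per kg = VO2 * 20.1 / 60
Power per kg = 32.9 * 20.1 / 60 = 11.0215 W/kg
Cost = power_per_kg / speed
Cost = 11.0215 / 0.97
Cost = 11.3624


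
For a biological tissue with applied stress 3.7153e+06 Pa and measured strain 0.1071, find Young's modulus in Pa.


E = stress / strain
E = 3.7153e+06 / 0.1071
E = 3.4690e+07


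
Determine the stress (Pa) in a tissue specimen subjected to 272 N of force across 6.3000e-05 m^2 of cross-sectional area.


stress = F / A
stress = 272 / 6.3000e-05
stress = 4.3175e+06


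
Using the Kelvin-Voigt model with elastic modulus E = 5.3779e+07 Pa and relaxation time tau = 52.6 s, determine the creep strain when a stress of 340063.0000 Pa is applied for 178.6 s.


epsilon(t) = (sigma/E) * (1 - exp(-t/tau))
sigma/E = 340063.0000 / 5.3779e+07 = 0.0063
exp(-t/tau) = exp(-178.6 / 52.6) = 0.0335
epsilon = 0.0063 * (1 - 0.0335)
epsilon = 0.0061


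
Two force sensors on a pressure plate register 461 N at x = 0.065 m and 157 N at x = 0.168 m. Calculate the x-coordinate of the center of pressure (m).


COP_x = (F1*x1 + F2*x2) / (F1 + F2)
COP_x = (461*0.065 + 157*0.168) / (461 + 157)
Numerator = 56.3410
Denominator = 618
COP_x = 0.0912


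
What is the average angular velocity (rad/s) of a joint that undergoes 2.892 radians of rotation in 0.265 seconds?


omega = delta_theta / delta_t
omega = 2.892 / 0.265
omega = 10.9132


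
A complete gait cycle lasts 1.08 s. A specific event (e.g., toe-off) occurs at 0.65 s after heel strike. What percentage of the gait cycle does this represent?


pct = (event_time / cycle_time) * 100
pct = (0.65 / 1.08) * 100
ratio = 0.6019
pct = 60.1852


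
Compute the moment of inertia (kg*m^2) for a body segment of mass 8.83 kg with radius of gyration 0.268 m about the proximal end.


I = m * k^2
I = 8.83 * 0.268^2
k^2 = 0.0718
I = 0.6342


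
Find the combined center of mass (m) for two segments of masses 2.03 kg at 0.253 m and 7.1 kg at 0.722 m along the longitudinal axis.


COM = (m1*x1 + m2*x2) / (m1 + m2)
COM = (2.03*0.253 + 7.1*0.722) / (2.03 + 7.1)
Numerator = 5.6398
Denominator = 9.1300
COM = 0.6177


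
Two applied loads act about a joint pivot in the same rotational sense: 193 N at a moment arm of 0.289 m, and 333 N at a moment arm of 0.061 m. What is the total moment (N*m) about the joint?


M = F1 * d1 + F2 * d2
M = 193 * 0.289 + 333 * 0.061
M = 55.7770 + 20.3130
M = 76.0900


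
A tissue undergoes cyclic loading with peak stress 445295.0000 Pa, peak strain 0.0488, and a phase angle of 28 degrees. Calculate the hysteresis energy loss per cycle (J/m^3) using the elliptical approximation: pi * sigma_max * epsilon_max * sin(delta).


E_loss = pi * sigma_max * epsilon_max * sin(delta)
delta = 28 deg = 0.4887 rad
sin(delta) = 0.4695
E_loss = pi * 445295.0000 * 0.0488 * 0.4695
E_loss = 32049.9093


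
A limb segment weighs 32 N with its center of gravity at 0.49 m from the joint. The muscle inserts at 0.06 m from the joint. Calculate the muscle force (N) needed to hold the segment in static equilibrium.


F_muscle = W * d_load / d_muscle
F_muscle = 32 * 0.49 / 0.06
Numerator = 15.6800
F_muscle = 261.3333


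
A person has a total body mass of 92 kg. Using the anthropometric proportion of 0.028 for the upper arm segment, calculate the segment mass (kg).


m_segment = body_mass * fraction
m_segment = 92 * 0.028
m_segment = 2.5760


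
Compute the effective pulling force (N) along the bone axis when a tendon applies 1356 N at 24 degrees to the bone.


F_eff = F_tendon * cos(theta)
theta = 24 deg = 0.4189 rad
cos(theta) = 0.9135
F_eff = 1356 * 0.9135
F_eff = 1238.7676


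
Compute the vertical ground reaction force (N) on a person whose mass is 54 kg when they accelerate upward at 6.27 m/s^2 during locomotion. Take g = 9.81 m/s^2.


GRF = m * (g + a)
GRF = 54 * (9.81 + 6.27)
GRF = 54 * 16.0800
GRF = 868.3200


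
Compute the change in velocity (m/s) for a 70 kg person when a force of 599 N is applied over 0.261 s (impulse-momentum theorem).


J = F * dt = 599 * 0.261 = 156.3390 N*s
delta_v = J / m
delta_v = 156.3390 / 70
delta_v = 2.2334


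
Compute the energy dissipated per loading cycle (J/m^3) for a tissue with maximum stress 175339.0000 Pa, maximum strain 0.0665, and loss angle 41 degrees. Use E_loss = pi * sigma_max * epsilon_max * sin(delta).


E_loss = pi * sigma_max * epsilon_max * sin(delta)
delta = 41 deg = 0.7156 rad
sin(delta) = 0.6561
E_loss = pi * 175339.0000 * 0.0665 * 0.6561
E_loss = 24032.1685


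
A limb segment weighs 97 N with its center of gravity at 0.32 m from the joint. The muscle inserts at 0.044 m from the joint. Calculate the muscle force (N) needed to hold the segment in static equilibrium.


F_muscle = W * d_load / d_muscle
F_muscle = 97 * 0.32 / 0.044
Numerator = 31.0400
F_muscle = 705.4545


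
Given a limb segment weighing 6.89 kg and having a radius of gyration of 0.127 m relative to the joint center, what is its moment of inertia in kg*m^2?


I = m * k^2
I = 6.89 * 0.127^2
k^2 = 0.0161
I = 0.1111


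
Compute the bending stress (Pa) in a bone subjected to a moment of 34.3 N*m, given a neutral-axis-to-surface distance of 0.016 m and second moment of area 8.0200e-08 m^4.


sigma = M * c / I
sigma = 34.3 * 0.016 / 8.0200e-08
M * c = 0.5488
sigma = 6.8429e+06


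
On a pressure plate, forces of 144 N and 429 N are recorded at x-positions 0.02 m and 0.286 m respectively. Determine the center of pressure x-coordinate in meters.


COP_x = (F1*x1 + F2*x2) / (F1 + F2)
COP_x = (144*0.02 + 429*0.286) / (144 + 429)
Numerator = 125.5740
Denominator = 573
COP_x = 0.2192


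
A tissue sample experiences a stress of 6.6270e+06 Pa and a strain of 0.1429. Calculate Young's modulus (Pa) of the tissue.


E = stress / strain
E = 6.6270e+06 / 0.1429
E = 4.6375e+07


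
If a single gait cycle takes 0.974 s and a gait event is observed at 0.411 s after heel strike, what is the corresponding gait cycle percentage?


pct = (event_time / cycle_time) * 100
pct = (0.411 / 0.974) * 100
ratio = 0.4220
pct = 42.1971


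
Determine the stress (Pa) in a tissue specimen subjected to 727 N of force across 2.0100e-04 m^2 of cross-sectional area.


stress = F / A
stress = 727 / 2.0100e-04
stress = 3.6169e+06


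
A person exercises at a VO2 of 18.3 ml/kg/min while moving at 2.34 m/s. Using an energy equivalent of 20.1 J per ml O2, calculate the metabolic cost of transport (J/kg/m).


Power per kg = VO2 * 20.1 / 60
Power per kg = 18.3 * 20.1 / 60 = 6.1305 W/kg
Cost = power_per_kg / speed
Cost = 6.1305 / 2.34
Cost = 2.6199


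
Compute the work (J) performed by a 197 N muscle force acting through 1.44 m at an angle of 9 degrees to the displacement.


W = F * d * cos(theta)
theta = 9 deg = 0.1571 rad
cos(theta) = 0.9877
W = 197 * 1.44 * 0.9877
W = 280.1874


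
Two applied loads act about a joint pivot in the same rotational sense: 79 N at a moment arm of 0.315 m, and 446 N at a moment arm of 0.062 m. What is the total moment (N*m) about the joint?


M = F1 * d1 + F2 * d2
M = 79 * 0.315 + 446 * 0.062
M = 24.8850 + 27.6520
M = 52.5370


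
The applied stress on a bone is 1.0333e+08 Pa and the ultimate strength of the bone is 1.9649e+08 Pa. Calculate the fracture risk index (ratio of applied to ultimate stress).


FRI = applied / ultimate
FRI = 1.0333e+08 / 1.9649e+08
FRI = 0.5259


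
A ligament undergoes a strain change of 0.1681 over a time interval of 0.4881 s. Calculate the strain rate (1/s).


strain_rate = delta_strain / delta_t
strain_rate = 0.1681 / 0.4881
strain_rate = 0.3444


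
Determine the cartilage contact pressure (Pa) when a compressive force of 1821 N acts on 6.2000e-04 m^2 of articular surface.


P = F / A
P = 1821 / 6.2000e-04
P = 2.9371e+06


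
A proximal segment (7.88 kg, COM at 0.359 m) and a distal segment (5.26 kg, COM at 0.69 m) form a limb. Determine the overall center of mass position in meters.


COM = (m1*x1 + m2*x2) / (m1 + m2)
COM = (7.88*0.359 + 5.26*0.69) / (7.88 + 5.26)
Numerator = 6.4583
Denominator = 13.1400
COM = 0.4915


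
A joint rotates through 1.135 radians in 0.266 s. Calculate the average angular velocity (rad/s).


omega = delta_theta / delta_t
omega = 1.135 / 0.266
omega = 4.2669


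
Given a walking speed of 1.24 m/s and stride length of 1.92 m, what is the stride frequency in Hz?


f = v / stride_length
f = 1.24 / 1.92
f = 0.6458


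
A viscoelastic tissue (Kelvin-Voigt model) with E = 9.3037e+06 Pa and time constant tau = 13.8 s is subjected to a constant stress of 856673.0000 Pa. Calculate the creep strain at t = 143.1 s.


epsilon(t) = (sigma/E) * (1 - exp(-t/tau))
sigma/E = 856673.0000 / 9.3037e+06 = 0.0921
exp(-t/tau) = exp(-143.1 / 13.8) = 3.1373e-05
epsilon = 0.0921 * (1 - 3.1373e-05)
epsilon = 0.0921


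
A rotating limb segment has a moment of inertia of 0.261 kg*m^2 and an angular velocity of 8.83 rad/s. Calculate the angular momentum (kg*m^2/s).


L = I * omega
L = 0.261 * 8.83
L = 2.3046


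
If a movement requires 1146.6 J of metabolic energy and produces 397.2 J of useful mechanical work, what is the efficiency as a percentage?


eta = (W_mech / E_meta) * 100
eta = (397.2 / 1146.6) * 100
ratio = 0.3464
eta = 34.6415


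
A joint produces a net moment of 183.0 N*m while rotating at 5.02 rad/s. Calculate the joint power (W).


P = M * omega
P = 183.0 * 5.02
P = 918.6600


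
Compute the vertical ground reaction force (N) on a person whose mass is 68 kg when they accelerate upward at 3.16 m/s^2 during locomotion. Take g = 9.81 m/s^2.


GRF = m * (g + a)
GRF = 68 * (9.81 + 3.16)
GRF = 68 * 12.9700
GRF = 881.9600


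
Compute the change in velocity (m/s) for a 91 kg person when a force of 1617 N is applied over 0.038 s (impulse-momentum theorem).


J = F * dt = 1617 * 0.038 = 61.4460 N*s
delta_v = J / m
delta_v = 61.4460 / 91
delta_v = 0.6752


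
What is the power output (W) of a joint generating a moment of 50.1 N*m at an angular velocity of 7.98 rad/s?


P = M * omega
P = 50.1 * 7.98
P = 399.7980


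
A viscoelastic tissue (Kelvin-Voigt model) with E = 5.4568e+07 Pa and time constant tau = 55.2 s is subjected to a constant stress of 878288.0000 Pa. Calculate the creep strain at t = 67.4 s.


epsilon(t) = (sigma/E) * (1 - exp(-t/tau))
sigma/E = 878288.0000 / 5.4568e+07 = 0.0161
exp(-t/tau) = exp(-67.4 / 55.2) = 0.2949
epsilon = 0.0161 * (1 - 0.2949)
epsilon = 0.0113


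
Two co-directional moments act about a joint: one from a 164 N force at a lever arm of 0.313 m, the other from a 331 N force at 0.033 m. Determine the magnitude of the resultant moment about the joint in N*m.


M = F1 * d1 + F2 * d2
M = 164 * 0.313 + 331 * 0.033
M = 51.3320 + 10.9230
M = 62.2550


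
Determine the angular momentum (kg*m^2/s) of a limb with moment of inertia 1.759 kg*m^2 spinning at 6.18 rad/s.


L = I * omega
L = 1.759 * 6.18
L = 10.8706


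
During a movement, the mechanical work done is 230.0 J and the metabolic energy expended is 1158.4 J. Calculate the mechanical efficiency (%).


eta = (W_mech / E_meta) * 100
eta = (230.0 / 1158.4) * 100
ratio = 0.1985
eta = 19.8550


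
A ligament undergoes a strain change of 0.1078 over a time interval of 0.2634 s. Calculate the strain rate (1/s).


strain_rate = delta_strain / delta_t
strain_rate = 0.1078 / 0.2634
strain_rate = 0.4093


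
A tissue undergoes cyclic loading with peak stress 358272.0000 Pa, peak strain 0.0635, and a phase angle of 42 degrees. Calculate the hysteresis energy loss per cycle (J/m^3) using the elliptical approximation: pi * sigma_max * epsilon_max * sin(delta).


E_loss = pi * sigma_max * epsilon_max * sin(delta)
delta = 42 deg = 0.7330 rad
sin(delta) = 0.6691
E_loss = pi * 358272.0000 * 0.0635 * 0.6691
E_loss = 47824.1612


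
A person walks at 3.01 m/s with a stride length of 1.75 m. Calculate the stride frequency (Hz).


f = v / stride_length
f = 3.01 / 1.75
f = 1.7200


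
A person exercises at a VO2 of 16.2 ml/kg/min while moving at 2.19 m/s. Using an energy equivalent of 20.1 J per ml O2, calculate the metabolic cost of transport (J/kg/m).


Power per kg = VO2 * 20.1 / 60
Power per kg = 16.2 * 20.1 / 60 = 5.4270 W/kg
Cost = power_per_kg / speed
Cost = 5.4270 / 2.19
Cost = 2.4781


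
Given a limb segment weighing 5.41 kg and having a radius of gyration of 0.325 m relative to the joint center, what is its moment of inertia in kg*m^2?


I = m * k^2
I = 5.41 * 0.325^2
k^2 = 0.1056
I = 0.5714


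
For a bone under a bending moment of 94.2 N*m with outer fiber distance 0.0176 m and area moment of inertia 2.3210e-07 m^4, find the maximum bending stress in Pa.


sigma = M * c / I
sigma = 94.2 * 0.0176 / 2.3210e-07
M * c = 1.6579
sigma = 7.1431e+06
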